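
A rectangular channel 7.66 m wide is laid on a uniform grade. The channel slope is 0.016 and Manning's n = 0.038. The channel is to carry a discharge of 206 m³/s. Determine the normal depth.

Manning's equation rearranged: A R^(2/3) = nQ / (1·√S) = 0.038 × 206 / (√0.016) = 61.89.
Try y = 4.31 m: A R^(2/3) = 52.89 — too small.
Try y = 6.02 m: A R^(2/3) = 81.3 — too large.
Try y = 4.86 m: A R^(2/3) = 61.86 — matches.

y_n = 4.86 m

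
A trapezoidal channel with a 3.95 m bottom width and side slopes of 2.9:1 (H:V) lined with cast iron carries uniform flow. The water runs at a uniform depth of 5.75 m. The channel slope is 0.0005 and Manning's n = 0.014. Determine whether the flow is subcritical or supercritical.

subcritical

With bottom width b = 3.95 m and side slope z = 2.9: A = (b + zy)y = (3.95 + 2.9×5.75)×5.75 = 118.6 m²; P = b + 2y√(1+z²) = 3.95 + 2×5.75×3.068 = 39.23 m.
Hydraulic radius R = A/P = 118.6/39.23 = 3.023 m.
V = (1/n) R^(2/3) √S = (1/0.014) × 3.023^(2/3) × √0.0005 = 3.339 m/s. Hydraulic depth D_h = A/T = 118.6/37.3 = 3.179 m.
Froude number Fr = V/√(g·D_h) = 3.339/√(9.81×3.179) = 0.598, which is less than 1, so the flow is subcritical.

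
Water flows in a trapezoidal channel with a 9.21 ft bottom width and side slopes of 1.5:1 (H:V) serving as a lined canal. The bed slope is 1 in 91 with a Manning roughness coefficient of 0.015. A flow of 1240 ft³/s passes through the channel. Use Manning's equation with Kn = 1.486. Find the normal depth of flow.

y_n = 4.09 ft

Manning's equation rearranged: A R^(2/3) = nQ / (1.486·√S) = 0.015 × 1240 / (1.486 × √0.01099) = 119.4.
Try y = 5.22 ft: A R^(2/3) = 192.1 — too large.
Try y = 3.53 ft: A R^(2/3) = 90.09 — too small.
Try y = 4.09 ft: A R^(2/3) = 119.3 — matches.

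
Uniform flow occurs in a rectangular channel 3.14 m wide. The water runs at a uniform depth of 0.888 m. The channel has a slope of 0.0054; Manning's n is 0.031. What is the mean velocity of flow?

V = 1.62 m/s

Flow area A = b·y = 3.14 × 0.888 = 2.788 m². Wetted perimeter P = b + 2y = 3.14 + 2×0.888 = 4.916 m.
Hydraulic radius R = A/P = 2.788/4.916 = 0.5672 m.
From Manning's equation, V = (1/n) R^(2/3) S^(1/2) = (1/0.031) × 0.5672^(2/3) × 0.0054^(1/2) = 1.62 m/s.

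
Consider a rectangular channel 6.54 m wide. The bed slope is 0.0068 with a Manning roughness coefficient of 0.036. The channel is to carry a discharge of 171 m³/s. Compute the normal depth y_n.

y_n = 6.74 m

Manning's equation rearranged: A R^(2/3) = nQ / (1·√S) = 0.036 × 171 / (√0.0068) = 74.65.
Trying y = 7.87 m: A R^(2/3) = 89.95 — high.
Trying y = 6.74 m: A R^(2/3) = 74.6 — close enough.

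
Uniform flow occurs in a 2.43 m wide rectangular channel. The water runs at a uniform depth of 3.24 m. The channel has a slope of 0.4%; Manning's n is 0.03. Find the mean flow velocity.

V = 1.94 m/s

Flow area A = b·y = 2.43 × 3.24 = 7.873 m². Wetted perimeter P = b + 2y = 2.43 + 2×3.24 = 8.91 m.
Hydraulic radius R = A/P = 7.873/8.91 = 0.8836 m.
From Manning's equation, V = (1/n) R^(2/3) S^(1/2) = (1/0.03) × 0.8836^(2/3) × 0.004^(1/2) = 1.94 m/s.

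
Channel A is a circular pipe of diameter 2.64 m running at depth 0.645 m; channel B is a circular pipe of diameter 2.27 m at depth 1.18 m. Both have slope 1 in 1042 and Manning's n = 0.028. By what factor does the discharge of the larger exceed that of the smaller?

2.73

Channel A: For a circular section of diameter D = 2.64 m at depth y = 0.645 m, the central angle is θ = 2 arccos(1 − 2y/D) = 2.068 rad. Then A = (D²/8)(θ − sin θ) = 1.036 m² and P = Dθ/2 = 2.73 m. Hydraulic radius R = A/P = 1.036/2.73 = 0.3795 m. Q_A = (1/0.028)·1.036·0.3795^(2/3)·√0.0009597 = 0.6008 m³/s.
Channel B: For a circular section of diameter D = 2.27 m at depth y = 1.18 m, the central angle is θ = 2 arccos(1 − 2y/D) = 3.221 rad. Then A = (D²/8)(θ − sin θ) = 2.126 m² and P = Dθ/2 = 3.656 m. Hydraulic radius R = A/P = 2.126/3.656 = 0.5815 m. Q_B = (1/0.028)·2.126·0.5815^(2/3)·√0.0009597 = 1.638 m³/s.
The larger discharge is 1.638 m³/s and the smaller is 0.6008 m³/s; the ratio is 2.73.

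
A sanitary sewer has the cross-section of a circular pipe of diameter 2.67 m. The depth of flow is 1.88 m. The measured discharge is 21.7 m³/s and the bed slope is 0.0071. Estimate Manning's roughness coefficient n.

For a circular section of diameter D = 2.67 m at depth y = 1.88 m, the central angle is θ = 2 arccos(1 − 2y/D) = 3.983 rad. Then A = (D²/8)(θ − sin θ) = 4.213 m² and P = Dθ/2 = 5.317 m.
Hydraulic radius R = A/P = 4.213/5.317 = 0.7924 m.
Rearranging Manning's equation: n = (1/Q) A R^(2/3) S^(1/2) = (1/21.7) × 4.213 × 0.7924^(2/3) × √0.0071 = 0.014.

n = 0.014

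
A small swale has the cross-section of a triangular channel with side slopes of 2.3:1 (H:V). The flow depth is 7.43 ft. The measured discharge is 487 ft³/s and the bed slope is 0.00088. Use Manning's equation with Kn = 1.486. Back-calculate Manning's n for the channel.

For a triangular section with side slope z = 2.3: A = zy² = 2.3×7.43² = 127 ft²; P = 2y√(1+z²) = 2×7.43×2.508 = 37.27 ft.
Hydraulic radius R = A/P = 127/37.27 = 3.407 ft.
Rearranging Manning's equation: n = (1.486/Q) A R^(2/3) S^(1/2) = (1.486/487) × 127 × 3.407^(2/3) × √0.00088 = 0.026.

n = 0.026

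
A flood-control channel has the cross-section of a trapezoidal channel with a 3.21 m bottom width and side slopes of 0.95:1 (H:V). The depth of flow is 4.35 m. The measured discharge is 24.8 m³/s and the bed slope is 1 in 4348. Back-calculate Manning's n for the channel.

With bottom width b = 3.21 m and side slope z = 0.95: A = (b + zy)y = (3.21 + 0.95×4.35)×4.35 = 31.94 m²; P = b + 2y√(1+z²) = 3.21 + 2×4.35×1.379 = 15.21 m.
Hydraulic radius R = A/P = 31.94/15.21 = 2.1 m.
Rearranging Manning's equation: n = (1/Q) A R^(2/3) S^(1/2) = (1/24.8) × 31.94 × 2.1^(2/3) × √0.00023 = 0.032.

n = 0.032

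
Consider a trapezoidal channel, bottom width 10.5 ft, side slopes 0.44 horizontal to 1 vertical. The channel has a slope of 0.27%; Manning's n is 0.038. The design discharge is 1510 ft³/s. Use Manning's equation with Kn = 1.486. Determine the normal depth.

Manning's equation rearranged: A R^(2/3) = nQ / (1.486·√S) = 0.038 × 1510 / (1.486 × √0.0027) = 743.1.
At y = 12.2 ft: A R^(2/3) = 581.8 — too small.
At y = 14 ft: A R^(2/3) = 742.2 — ≈ 743.1.

y_n = 14 ft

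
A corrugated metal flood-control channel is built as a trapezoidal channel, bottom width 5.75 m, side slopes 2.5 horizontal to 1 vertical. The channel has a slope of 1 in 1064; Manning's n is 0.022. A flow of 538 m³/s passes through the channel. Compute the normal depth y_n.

y_n = 6.95 m

Manning's equation rearranged: A R^(2/3) = nQ / (1·√S) = 0.022 × 538 / (√0.0009398) = 386.1.
Try y = 4.96 m: A R^(2/3) = 177.7 — short.
Try y = 7.57 m: A R^(2/3) = 471.9 — over.
Try y = 6.95 m: A R^(2/3) = 386 — ≈ 386.1.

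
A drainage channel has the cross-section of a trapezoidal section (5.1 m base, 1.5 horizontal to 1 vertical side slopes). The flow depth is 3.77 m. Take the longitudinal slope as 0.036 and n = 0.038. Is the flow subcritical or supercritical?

supercritical

With bottom width b = 5.1 m and side slope z = 1.5: A = (b + zy)y = (5.1 + 1.5×3.77)×3.77 = 40.55 m²; P = b + 2y√(1+z²) = 5.1 + 2×3.77×1.803 = 18.69 m.
Hydraulic radius R = A/P = 40.55/18.69 = 2.169 m.
V = (1/n) R^(2/3) √S = (1/0.038) × 2.169^(2/3) × √0.036 = 8.367 m/s. Hydraulic depth D_h = A/T = 40.55/16.41 = 2.471 m.
Froude number Fr = V/√(g·D_h) = 8.367/√(9.81×2.471) = 1.7, which is greater than 1, so the flow is supercritical.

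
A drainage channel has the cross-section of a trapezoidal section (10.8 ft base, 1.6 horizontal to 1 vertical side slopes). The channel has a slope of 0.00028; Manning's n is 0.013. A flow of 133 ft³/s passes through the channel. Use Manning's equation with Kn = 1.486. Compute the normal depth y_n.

y_n = 2.84 ft

Manning's equation rearranged: A R^(2/3) = nQ / (1.486·√S) = 0.013 × 133 / (1.486 × √0.00028) = 69.53.
At y = 1.97 ft: A R^(2/3) = 36.13 — too small.
At y = 3.13 ft: A R^(2/3) = 83.4 — too large.
At y = 2.84 ft: A R^(2/3) = 69.75 — ≈ 69.53.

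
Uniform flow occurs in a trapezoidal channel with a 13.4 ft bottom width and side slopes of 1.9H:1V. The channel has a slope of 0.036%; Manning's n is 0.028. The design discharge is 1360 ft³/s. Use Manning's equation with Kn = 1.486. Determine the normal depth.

y_n = 11.3 ft

Manning's equation rearranged: A R^(2/3) = nQ / (1.486·√S) = 0.028 × 1360 / (1.486 × √0.00036) = 1351.
Try y = 8.16 ft: A R^(2/3) = 677.5 — too small.
Try y = 13.4 ft: A R^(2/3) = 1967 — too large.
Try y = 11.3 ft: A R^(2/3) = 1353 — ≈ 1351.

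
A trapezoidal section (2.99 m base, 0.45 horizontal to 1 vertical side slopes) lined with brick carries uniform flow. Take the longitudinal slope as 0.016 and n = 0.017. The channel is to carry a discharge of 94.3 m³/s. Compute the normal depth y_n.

Manning's equation rearranged: A R^(2/3) = nQ / (1·√S) = 0.017 × 94.3 / (√0.016) = 12.67.
Try y = 2.95 m: A R^(2/3) = 15.53 — high.
Try y = 1.92 m: A R^(2/3) = 7.535 — low.
Try y = 2.62 m: A R^(2/3) = 12.68 — matches.

y_n = 2.62 m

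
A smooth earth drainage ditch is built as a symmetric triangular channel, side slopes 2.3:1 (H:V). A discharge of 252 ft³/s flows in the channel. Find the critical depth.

At critical depth, Q² T / (g A³) = 1, i.e. A³/T = Q²/g = 252²/32.2 = 1972.
Try y = 4.39 ft: A³/T = 4313 — over.
Try y = 3.07 ft: A³/T = 721.3 — short.
Try y = 3.75 ft: A³/T = 1961 — ≈ 1972.

y_c = 3.75 ft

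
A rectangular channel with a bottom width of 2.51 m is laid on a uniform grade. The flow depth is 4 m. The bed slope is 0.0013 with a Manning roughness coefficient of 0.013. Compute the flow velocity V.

Flow area A = b·y = 2.51 × 4 = 10.04 m². Wetted perimeter P = b + 2y = 2.51 + 2×4 = 10.51 m.
Hydraulic radius R = A/P = 10.04/10.51 = 0.9553 m.
From Manning's equation, V = (1/n) R^(2/3) S^(1/2) = (1/0.013) × 0.9553^(2/3) × 0.0013^(1/2) = 2.69 m/s.

V = 2.69 m/s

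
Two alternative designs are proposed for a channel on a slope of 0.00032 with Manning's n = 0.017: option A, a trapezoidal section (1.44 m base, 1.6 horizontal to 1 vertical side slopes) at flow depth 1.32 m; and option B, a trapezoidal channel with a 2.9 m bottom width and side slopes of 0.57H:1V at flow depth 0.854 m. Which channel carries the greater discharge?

channel A

Channel A: With bottom width b = 1.44 m and side slope z = 1.6: A = (b + zy)y = (1.44 + 1.6×1.32)×1.32 = 4.689 m²; P = b + 2y√(1+z²) = 1.44 + 2×1.32×1.887 = 6.421 m. Hydraulic radius R = A/P = 4.689/6.421 = 0.7302 m. Q_A = (1/0.017)·4.689·0.7302^(2/3)·√0.00032 = 4.001 m³/s.
Channel B: With bottom width b = 2.9 m and side slope z = 0.57: A = (b + zy)y = (2.9 + 0.57×0.854)×0.854 = 2.892 m²; P = b + 2y√(1+z²) = 2.9 + 2×0.854×1.151 = 4.866 m. Hydraulic radius R = A/P = 2.892/4.866 = 0.5944 m. Q_B = (1/0.017)·2.892·0.5944^(2/3)·√0.00032 = 2.152 m³/s.
Q_A = 4.001 m³/s vs Q_B = 2.152 m³/s, so channel A carries more.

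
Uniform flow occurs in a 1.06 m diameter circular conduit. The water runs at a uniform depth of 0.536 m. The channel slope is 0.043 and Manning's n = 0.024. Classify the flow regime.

supercritical

For a circular section of diameter D = 1.06 m at depth y = 0.536 m, the central angle is θ = 2 arccos(1 − 2y/D) = 3.164 rad. Then A = (D²/8)(θ − sin θ) = 0.4476 m² and P = Dθ/2 = 1.677 m.
Hydraulic radius R = A/P = 0.4476/1.677 = 0.2669 m.
V = (1/n) R^(2/3) √S = (1/0.024) × 0.2669^(2/3) × √0.043 = 3.582 m/s. Hydraulic depth D_h = A/T = 0.4476/1.06 = 0.4223 m.
Froude number Fr = V/√(g·D_h) = 3.582/√(9.81×0.4223) = 1.76, which is greater than 1, so the flow is supercritical.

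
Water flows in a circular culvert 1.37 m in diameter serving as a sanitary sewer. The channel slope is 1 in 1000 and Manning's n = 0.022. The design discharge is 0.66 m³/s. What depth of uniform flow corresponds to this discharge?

y_n = 0.794 m

Manning's equation rearranged: A R^(2/3) = nQ / (1·√S) = 0.022 × 0.66 / (√0.001) = 0.4592.
Trying y = 0.875 m: A R^(2/3) = 0.5322 — high.
Trying y = 0.591 m: A R^(2/3) = 0.2788 — low.
Trying y = 0.794 m: A R^(2/3) = 0.4595 — ≈ 0.4592.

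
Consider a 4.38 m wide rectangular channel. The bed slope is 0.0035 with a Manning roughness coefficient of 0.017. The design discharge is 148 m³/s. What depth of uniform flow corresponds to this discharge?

y_n = 6.92 m

Manning's equation rearranged: A R^(2/3) = nQ / (1·√S) = 0.017 × 148 / (√0.0035) = 42.53.
At y = 5.12 m: A R^(2/3) = 29.83 — low.
At y = 8.08 m: A R^(2/3) = 50.86 — high.
At y = 6.92 m: A R^(2/3) = 42.55 — close enough.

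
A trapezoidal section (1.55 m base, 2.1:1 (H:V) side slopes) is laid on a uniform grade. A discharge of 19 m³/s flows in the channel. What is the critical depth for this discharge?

At critical depth, Q² T / (g A³) = 1, i.e. A³/T = Q²/g = 19²/9.81 = 36.8.
Try y = 1.03 m: A³/T = 9.519 — too small.
Try y = 1.43 m: A³/T = 36.53 — matches.

y_c = 1.43 m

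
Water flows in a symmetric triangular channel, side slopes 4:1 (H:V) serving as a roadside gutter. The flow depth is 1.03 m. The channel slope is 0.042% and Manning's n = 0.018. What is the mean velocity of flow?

V = 0.717 m/s

For a triangular section with side slope z = 4: A = zy² = 4×1.03² = 4.244 m²; P = 2y√(1+z²) = 2×1.03×4.123 = 8.494 m.
Hydraulic radius R = A/P = 4.244/8.494 = 0.4996 m.
From Manning's equation, V = (1/n) R^(2/3) S^(1/2) = (1/0.018) × 0.4996^(2/3) × 0.00042^(1/2) = 0.717 m/s.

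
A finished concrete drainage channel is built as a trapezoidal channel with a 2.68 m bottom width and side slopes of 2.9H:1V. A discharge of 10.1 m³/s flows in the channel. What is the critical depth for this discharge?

y_c = 0.838 m

At critical depth, Q² T / (g A³) = 1, i.e. A³/T = Q²/g = 10.1²/9.81 = 10.4.
At y = 0.994 m: A³/T = 20.02 — high.
At y = 0.622 m: A³/T = 3.45 — low.
At y = 0.838 m: A³/T = 10.41 — ≈ 10.4.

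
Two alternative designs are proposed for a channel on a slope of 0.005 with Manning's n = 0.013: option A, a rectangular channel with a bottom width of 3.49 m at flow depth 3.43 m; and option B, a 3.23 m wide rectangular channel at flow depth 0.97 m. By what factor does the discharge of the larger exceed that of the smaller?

Channel A: Flow area A = b·y = 3.49 × 3.43 = 11.97 m². Wetted perimeter P = b + 2y = 3.49 + 2×3.43 = 10.35 m. Hydraulic radius R = A/P = 11.97/10.35 = 1.157 m. Q_A = (1/0.013)·11.97·1.157^(2/3)·√0.005 = 71.74 m³/s.
Channel B: Flow area A = b·y = 3.23 × 0.97 = 3.133 m². Wetted perimeter P = b + 2y = 3.23 + 2×0.97 = 5.17 m. Hydraulic radius R = A/P = 3.133/5.17 = 0.606 m. Q_B = (1/0.013)·3.133·0.606^(2/3)·√0.005 = 12.2 m³/s.
The larger discharge is 71.74 m³/s and the smaller is 12.2 m³/s; the ratio is 5.88.

5.88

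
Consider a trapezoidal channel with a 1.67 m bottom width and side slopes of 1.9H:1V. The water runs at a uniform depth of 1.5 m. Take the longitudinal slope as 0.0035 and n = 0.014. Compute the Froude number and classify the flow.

With bottom width b = 1.67 m and side slope z = 1.9: A = (b + zy)y = (1.67 + 1.9×1.5)×1.5 = 6.78 m²; P = b + 2y√(1+z²) = 1.67 + 2×1.5×2.147 = 8.111 m.
Hydraulic radius R = A/P = 6.78/8.111 = 0.8359 m.
V = (1/n) R^(2/3) √S = (1/0.014) × 0.8359^(2/3) × √0.0035 = 3.75 m/s. Hydraulic depth D_h = A/T = 6.78/7.37 = 0.9199 m.
Froude number Fr = V/√(g·D_h) = 3.75/√(9.81×0.9199) = 1.25, which is greater than 1, so the flow is supercritical.

supercritical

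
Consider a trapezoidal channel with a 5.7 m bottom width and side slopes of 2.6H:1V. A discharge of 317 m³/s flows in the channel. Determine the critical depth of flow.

y_c = 4.02 m

At critical depth, Q² T / (g A³) = 1, i.e. A³/T = Q²/g = 317²/9.81 = 10240.
Trying y = 4.97 m: A³/T = 25130 — high.
Trying y = 3.02 m: A³/T = 3203 — low.
Trying y = 4.02 m: A³/T = 10290 — ≈ 10240.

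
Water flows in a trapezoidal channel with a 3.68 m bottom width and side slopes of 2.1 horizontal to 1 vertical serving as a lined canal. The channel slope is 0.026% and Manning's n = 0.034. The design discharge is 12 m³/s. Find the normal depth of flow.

Manning's equation rearranged: A R^(2/3) = nQ / (1·√S) = 0.034 × 12 / (√0.00026) = 25.3.
Trying y = 2.11 m: A R^(2/3) = 20.05 — too small.
Trying y = 2.84 m: A R^(2/3) = 37.8 — too large.
Trying y = 2.36 m: A R^(2/3) = 25.39 — ≈ 25.3.

y_n = 2.36 m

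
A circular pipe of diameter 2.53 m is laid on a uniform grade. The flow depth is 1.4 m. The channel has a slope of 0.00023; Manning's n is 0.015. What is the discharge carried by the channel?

Q = 2.22 m³/s

For a circular section of diameter D = 2.53 m at depth y = 1.4 m, the central angle is θ = 2 arccos(1 − 2y/D) = 3.355 rad. Then A = (D²/8)(θ − sin θ) = 2.855 m² and P = Dθ/2 = 4.245 m.
Hydraulic radius R = A/P = 2.855/4.245 = 0.6725 m.
Manning's equation: Q = (1/n) A R^(2/3) S^(1/2) = (1/0.015) × 2.855 × 0.6725^(2/3) × 0.00023^(1/2) = 2.22 m³/s.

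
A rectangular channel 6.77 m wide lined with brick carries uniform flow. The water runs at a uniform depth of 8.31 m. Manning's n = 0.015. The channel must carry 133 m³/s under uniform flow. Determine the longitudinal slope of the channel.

S = 0.00039

Flow area A = b·y = 6.77 × 8.31 = 56.26 m². Wetted perimeter P = b + 2y = 6.77 + 2×8.31 = 23.39 m.
Hydraulic radius R = A/P = 56.26/23.39 = 2.405 m.
From Manning's equation, S = [nQ / (1 A R^(2/3))]² = [0.015 × 133 / (1 × 56.26 × 2.405^(2/3))]² = 0.00039.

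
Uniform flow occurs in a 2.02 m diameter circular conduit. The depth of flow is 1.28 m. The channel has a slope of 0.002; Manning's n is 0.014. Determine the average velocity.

V = 2.21 m/s

For a circular section of diameter D = 2.02 m at depth y = 1.28 m, the central angle is θ = 2 arccos(1 − 2y/D) = 3.683 rad. Then A = (D²/8)(θ − sin θ) = 2.141 m² and P = Dθ/2 = 3.72 m.
Hydraulic radius R = A/P = 2.141/3.72 = 0.5756 m.
From Manning's equation, V = (1/n) R^(2/3) S^(1/2) = (1/0.014) × 0.5756^(2/3) × 0.002^(1/2) = 2.21 m/s.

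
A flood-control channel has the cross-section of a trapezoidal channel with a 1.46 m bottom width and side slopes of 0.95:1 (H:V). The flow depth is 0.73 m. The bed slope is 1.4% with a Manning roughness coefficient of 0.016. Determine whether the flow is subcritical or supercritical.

With bottom width b = 1.46 m and side slope z = 0.95: A = (b + zy)y = (1.46 + 0.95×0.73)×0.73 = 1.572 m²; P = b + 2y√(1+z²) = 1.46 + 2×0.73×1.379 = 3.474 m.
Hydraulic radius R = A/P = 1.572/3.474 = 0.4525 m.
V = (1/n) R^(2/3) √S = (1/0.016) × 0.4525^(2/3) × √0.014 = 4.359 m/s. Hydraulic depth D_h = A/T = 1.572/2.847 = 0.5522 m.
Froude number Fr = V/√(g·D_h) = 4.359/√(9.81×0.5522) = 1.87, which is greater than 1, so the flow is supercritical.

supercritical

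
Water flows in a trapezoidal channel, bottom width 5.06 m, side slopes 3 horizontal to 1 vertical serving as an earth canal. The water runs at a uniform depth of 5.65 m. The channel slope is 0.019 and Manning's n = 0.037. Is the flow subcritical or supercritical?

With bottom width b = 5.06 m and side slope z = 3: A = (b + zy)y = (5.06 + 3×5.65)×5.65 = 124.4 m²; P = b + 2y√(1+z²) = 5.06 + 2×5.65×3.162 = 40.79 m.
Hydraulic radius R = A/P = 124.4/40.79 = 3.048 m.
V = (1/n) R^(2/3) √S = (1/0.037) × 3.048^(2/3) × √0.019 = 7.832 m/s. Hydraulic depth D_h = A/T = 124.4/38.96 = 3.192 m.
Froude number Fr = V/√(g·D_h) = 7.832/√(9.81×3.192) = 1.4, which is greater than 1, so the flow is supercritical.

supercritical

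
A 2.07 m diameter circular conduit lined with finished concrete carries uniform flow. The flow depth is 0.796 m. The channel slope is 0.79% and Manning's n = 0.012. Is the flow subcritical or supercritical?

supercritical

For a circular section of diameter D = 2.07 m at depth y = 0.796 m, the central angle is θ = 2 arccos(1 − 2y/D) = 2.676 rad. Then A = (D²/8)(θ − sin θ) = 1.192 m² and P = Dθ/2 = 2.769 m.
Hydraulic radius R = A/P = 1.192/2.769 = 0.4306 m.
V = (1/n) R^(2/3) √S = (1/0.012) × 0.4306^(2/3) × √0.0079 = 4.224 m/s. Hydraulic depth D_h = A/T = 1.192/2.014 = 0.592 m.
Froude number Fr = V/√(g·D_h) = 4.224/√(9.81×0.592) = 1.75, which is greater than 1, so the flow is supercritical.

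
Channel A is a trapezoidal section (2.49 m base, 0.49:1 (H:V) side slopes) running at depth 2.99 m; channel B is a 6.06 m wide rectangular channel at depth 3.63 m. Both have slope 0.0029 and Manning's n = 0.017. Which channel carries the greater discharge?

Channel A: With bottom width b = 2.49 m and side slope z = 0.49: A = (b + zy)y = (2.49 + 0.49×2.99)×2.99 = 11.83 m²; P = b + 2y√(1+z²) = 2.49 + 2×2.99×1.114 = 9.149 m. Hydraulic radius R = A/P = 11.83/9.149 = 1.293 m. Q_A = (1/0.017)·11.83·1.293^(2/3)·√0.0029 = 44.45 m³/s.
Channel B: Flow area A = b·y = 6.06 × 3.63 = 22 m². Wetted perimeter P = b + 2y = 6.06 + 2×3.63 = 13.32 m. Hydraulic radius R = A/P = 22/13.32 = 1.651 m. Q_B = (1/0.017)·22·1.651^(2/3)·√0.0029 = 97.36 m³/s.
Q_A = 44.45 m³/s vs Q_B = 97.36 m³/s, so channel B carries more.

channel B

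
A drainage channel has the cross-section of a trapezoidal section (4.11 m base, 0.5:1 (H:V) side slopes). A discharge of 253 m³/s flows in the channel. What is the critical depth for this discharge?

y_c = 5.74 m

At critical depth, Q² T / (g A³) = 1, i.e. A³/T = Q²/g = 253²/9.81 = 6525.
Try y = 4.16 m: A³/T = 2065 — too small.
Try y = 6.83 m: A³/T = 12410 — too large.
Try y = 5.74 m: A³/T = 6529 — matches.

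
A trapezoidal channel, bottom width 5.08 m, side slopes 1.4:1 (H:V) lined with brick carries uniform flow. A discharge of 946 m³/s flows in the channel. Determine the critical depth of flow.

y_c = 8.24 m

At critical depth, Q² T / (g A³) = 1, i.e. A³/T = Q²/g = 946²/9.81 = 91220.
At y = 5.91 m: A³/T = 22730 — short.
At y = 9.81 m: A³/T = 193200 — over.
At y = 8.24 m: A³/T = 91170 — matches.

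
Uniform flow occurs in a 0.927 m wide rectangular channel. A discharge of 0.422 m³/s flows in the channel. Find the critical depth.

y_c = 0.276 m

For a rectangular channel, critical depth y_c = (q²/g)^(1/3) where q = Q/b = 0.422/0.927 = 0.4552 m²/s.
So y_c = (0.4552²/9.81)^(1/3) = 0.276 m.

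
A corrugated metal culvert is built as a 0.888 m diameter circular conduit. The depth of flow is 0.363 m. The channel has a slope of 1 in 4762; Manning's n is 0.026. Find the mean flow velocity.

V = 0.186 m/s

For a circular section of diameter D = 0.888 m at depth y = 0.363 m, the central angle is θ = 2 arccos(1 − 2y/D) = 2.775 rad. Then A = (D²/8)(θ − sin θ) = 0.2381 m² and P = Dθ/2 = 1.232 m.
Hydraulic radius R = A/P = 0.2381/1.232 = 0.1933 m.
From Manning's equation, V = (1/n) R^(2/3) S^(1/2) = (1/0.026) × 0.1933^(2/3) × 0.00021^(1/2) = 0.186 m/s.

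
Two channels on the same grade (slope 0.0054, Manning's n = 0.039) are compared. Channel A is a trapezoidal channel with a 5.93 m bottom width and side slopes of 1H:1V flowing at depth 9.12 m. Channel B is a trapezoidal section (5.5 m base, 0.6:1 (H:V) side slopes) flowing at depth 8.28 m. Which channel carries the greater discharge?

channel A

Channel A: With bottom width b = 5.93 m and side slope z = 1: A = (b + zy)y = (5.93 + 1×9.12)×9.12 = 137.3 m²; P = b + 2y√(1+z²) = 5.93 + 2×9.12×1.414 = 31.73 m. Hydraulic radius R = A/P = 137.3/31.73 = 4.326 m. Q_A = (1/0.039)·137.3·4.326^(2/3)·√0.0054 = 686.7 m³/s.
Channel B: With bottom width b = 5.5 m and side slope z = 0.6: A = (b + zy)y = (5.5 + 0.6×8.28)×8.28 = 86.68 m²; P = b + 2y√(1+z²) = 5.5 + 2×8.28×1.166 = 24.81 m. Hydraulic radius R = A/P = 86.68/24.81 = 3.493 m. Q_B = (1/0.039)·86.68·3.493^(2/3)·√0.0054 = 376 m³/s.
Q_A = 686.7 m³/s vs Q_B = 376 m³/s, so channel A carries more.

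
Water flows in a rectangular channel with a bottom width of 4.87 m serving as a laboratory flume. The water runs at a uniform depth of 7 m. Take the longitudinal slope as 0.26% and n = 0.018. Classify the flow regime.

Flow area A = b·y = 4.87 × 7 = 34.09 m². Wetted perimeter P = b + 2y = 4.87 + 2×7 = 18.87 m.
Hydraulic radius R = A/P = 34.09/18.87 = 1.807 m.
V = (1/n) R^(2/3) √S = (1/0.018) × 1.807^(2/3) × √0.0026 = 4.202 m/s. Hydraulic depth D_h = A/T = 34.09/4.87 = 7 m.
Froude number Fr = V/√(g·D_h) = 4.202/√(9.81×7) = 0.507, which is less than 1, so the flow is subcritical.

subcritical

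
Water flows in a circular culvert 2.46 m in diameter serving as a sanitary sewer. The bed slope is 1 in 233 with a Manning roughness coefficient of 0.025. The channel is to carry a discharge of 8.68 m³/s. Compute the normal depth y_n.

Manning's equation rearranged: A R^(2/3) = nQ / (1·√S) = 0.025 × 8.68 / (√0.004292) = 3.312.
Trying y = 2.22 m: A R^(2/3) = 3.667 — high.
Trying y = 1.94 m: A R^(2/3) = 3.312 — close enough.

y_n = 1.94 m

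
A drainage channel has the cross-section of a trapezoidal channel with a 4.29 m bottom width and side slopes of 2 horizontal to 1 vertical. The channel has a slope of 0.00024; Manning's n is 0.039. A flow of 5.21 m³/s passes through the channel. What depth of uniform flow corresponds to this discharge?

y_n = 1.65 m

Manning's equation rearranged: A R^(2/3) = nQ / (1·√S) = 0.039 × 5.21 / (√0.00024) = 13.12.
At y = 2 m: A R^(2/3) = 19.27 — high.
At y = 1.15 m: A R^(2/3) = 6.549 — low.
At y = 1.65 m: A R^(2/3) = 13.13 — matches.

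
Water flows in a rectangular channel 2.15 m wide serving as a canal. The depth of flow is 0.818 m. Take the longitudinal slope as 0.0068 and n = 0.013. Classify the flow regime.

supercritical

Flow area A = b·y = 2.15 × 0.818 = 1.759 m². Wetted perimeter P = b + 2y = 2.15 + 2×0.818 = 3.786 m.
Hydraulic radius R = A/P = 1.759/3.786 = 0.4645 m.
V = (1/n) R^(2/3) √S = (1/0.013) × 0.4645^(2/3) × √0.0068 = 3.805 m/s. Hydraulic depth D_h = A/T = 1.759/2.15 = 0.818 m.
Froude number Fr = V/√(g·D_h) = 3.805/√(9.81×0.818) = 1.34, which is greater than 1, so the flow is supercritical.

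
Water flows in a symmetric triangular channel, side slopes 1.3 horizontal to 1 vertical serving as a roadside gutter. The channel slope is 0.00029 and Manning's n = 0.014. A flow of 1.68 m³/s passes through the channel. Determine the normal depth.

Manning's equation rearranged: A R^(2/3) = nQ / (1·√S) = 0.014 × 1.68 / (√0.00029) = 1.381.
Try y = 1.63 m: A R^(2/3) = 2.581 — too large.
Try y = 1.14 m: A R^(2/3) = 0.9948 — too small.
Try y = 1.29 m: A R^(2/3) = 1.383 — matches.

y_n = 1.29 m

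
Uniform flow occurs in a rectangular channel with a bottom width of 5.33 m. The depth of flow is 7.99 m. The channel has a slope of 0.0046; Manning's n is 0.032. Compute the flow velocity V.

Flow area A = b·y = 5.33 × 7.99 = 42.59 m². Wetted perimeter P = b + 2y = 5.33 + 2×7.99 = 21.31 m.
Hydraulic radius R = A/P = 42.59/21.31 = 1.998 m.
From Manning's equation, V = (1/n) R^(2/3) S^(1/2) = (1/0.032) × 1.998^(2/3) × 0.0046^(1/2) = 3.36 m/s.

V = 3.36 m/s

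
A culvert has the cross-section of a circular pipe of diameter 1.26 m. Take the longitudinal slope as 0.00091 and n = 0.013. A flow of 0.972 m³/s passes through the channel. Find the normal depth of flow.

Manning's equation rearranged: A R^(2/3) = nQ / (1·√S) = 0.013 × 0.972 / (√0.00091) = 0.4189.
At y = 0.604 m: A R^(2/3) = 0.2685 — short.
At y = 1.01 m: A R^(2/3) = 0.5653 — over.
At y = 0.796 m: A R^(2/3) = 0.419 — matches.

y_n = 0.796 m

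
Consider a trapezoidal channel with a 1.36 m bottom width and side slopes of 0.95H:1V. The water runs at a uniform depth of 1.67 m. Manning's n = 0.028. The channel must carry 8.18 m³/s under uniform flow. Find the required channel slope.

S = 0.0028

With bottom width b = 1.36 m and side slope z = 0.95: A = (b + zy)y = (1.36 + 0.95×1.67)×1.67 = 4.921 m²; P = b + 2y√(1+z²) = 1.36 + 2×1.67×1.379 = 5.967 m.
Hydraulic radius R = A/P = 4.921/5.967 = 0.8247 m.
From Manning's equation, S = [nQ / (1 A R^(2/3))]² = [0.028 × 8.18 / (1 × 4.921 × 0.8247^(2/3))]² = 0.0028.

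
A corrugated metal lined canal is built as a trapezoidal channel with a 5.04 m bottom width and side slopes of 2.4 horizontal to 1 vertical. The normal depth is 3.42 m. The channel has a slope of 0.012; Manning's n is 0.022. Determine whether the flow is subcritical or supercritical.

supercritical

With bottom width b = 5.04 m and side slope z = 2.4: A = (b + zy)y = (5.04 + 2.4×3.42)×3.42 = 45.31 m²; P = b + 2y√(1+z²) = 5.04 + 2×3.42×2.6 = 22.82 m.
Hydraulic radius R = A/P = 45.31/22.82 = 1.985 m.
V = (1/n) R^(2/3) √S = (1/0.022) × 1.985^(2/3) × √0.012 = 7.865 m/s. Hydraulic depth D_h = A/T = 45.31/21.46 = 2.112 m.
Froude number Fr = V/√(g·D_h) = 7.865/√(9.81×2.112) = 1.73, which is greater than 1, so the flow is supercritical.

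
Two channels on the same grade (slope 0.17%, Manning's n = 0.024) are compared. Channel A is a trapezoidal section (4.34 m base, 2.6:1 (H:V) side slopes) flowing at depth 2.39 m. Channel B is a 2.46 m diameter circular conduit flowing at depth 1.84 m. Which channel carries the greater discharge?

channel A

Channel A: With bottom width b = 4.34 m and side slope z = 2.6: A = (b + zy)y = (4.34 + 2.6×2.39)×2.39 = 25.22 m²; P = b + 2y√(1+z²) = 4.34 + 2×2.39×2.786 = 17.66 m. Hydraulic radius R = A/P = 25.22/17.66 = 1.429 m. Q_A = (1/0.024)·25.22·1.429^(2/3)·√0.0017 = 54.97 m³/s.
Channel B: For a circular section of diameter D = 2.46 m at depth y = 1.84 m, the central angle is θ = 2 arccos(1 − 2y/D) = 4.179 rad. Then A = (D²/8)(θ − sin θ) = 3.813 m² and P = Dθ/2 = 5.141 m. Hydraulic radius R = A/P = 3.813/5.141 = 0.7417 m. Q_B = (1/0.024)·3.813·0.7417^(2/3)·√0.0017 = 5.368 m³/s.
Q_A = 54.97 m³/s vs Q_B = 5.368 m³/s, so channel A carries more.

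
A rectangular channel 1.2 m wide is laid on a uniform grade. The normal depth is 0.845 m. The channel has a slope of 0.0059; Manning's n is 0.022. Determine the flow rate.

Q = 1.76 m³/s

Flow area A = b·y = 1.2 × 0.845 = 1.014 m². Wetted perimeter P = b + 2y = 1.2 + 2×0.845 = 2.89 m.
Hydraulic radius R = A/P = 1.014/2.89 = 0.3509 m.
Manning's equation: Q = (1/n) A R^(2/3) S^(1/2) = (1/0.022) × 1.014 × 0.3509^(2/3) × 0.0059^(1/2) = 1.76 m³/s.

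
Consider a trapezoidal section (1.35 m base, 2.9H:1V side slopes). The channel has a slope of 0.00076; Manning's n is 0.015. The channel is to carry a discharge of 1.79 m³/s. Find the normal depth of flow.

Manning's equation rearranged: A R^(2/3) = nQ / (1·√S) = 0.015 × 1.79 / (√0.00076) = 0.974.
At y = 0.479 m: A R^(2/3) = 0.5957 — short.
At y = 0.773 m: A R^(2/3) = 1.644 — over.
At y = 0.606 m: A R^(2/3) = 0.9733 — close enough.

y_n = 0.606 m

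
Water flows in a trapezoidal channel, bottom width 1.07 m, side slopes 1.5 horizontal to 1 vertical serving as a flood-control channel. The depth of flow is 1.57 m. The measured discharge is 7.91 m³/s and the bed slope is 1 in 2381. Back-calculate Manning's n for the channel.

With bottom width b = 1.07 m and side slope z = 1.5: A = (b + zy)y = (1.07 + 1.5×1.57)×1.57 = 5.377 m²; P = b + 2y√(1+z²) = 1.07 + 2×1.57×1.803 = 6.731 m.
Hydraulic radius R = A/P = 5.377/6.731 = 0.7989 m.
Rearranging Manning's equation: n = (1/Q) A R^(2/3) S^(1/2) = (1/7.91) × 5.377 × 0.7989^(2/3) × √0.00042 = 0.012.

n = 0.012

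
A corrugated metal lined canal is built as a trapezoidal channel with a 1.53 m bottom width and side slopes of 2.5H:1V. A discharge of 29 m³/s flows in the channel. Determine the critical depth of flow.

y_c = 1.66 m

At critical depth, Q² T / (g A³) = 1, i.e. A³/T = Q²/g = 29²/9.81 = 85.73.
At y = 1.44 m: A³/T = 46.18 — too small.
At y = 1.8 m: A³/T = 121.4 — too large.
At y = 1.66 m: A³/T = 85.27 — close enough.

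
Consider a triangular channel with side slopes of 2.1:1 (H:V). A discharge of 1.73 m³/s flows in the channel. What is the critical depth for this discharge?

y_c = 0.673 m

At critical depth, Q² T / (g A³) = 1, i.e. A³/T = Q²/g = 1.73²/9.81 = 0.3051.
Trying y = 0.512 m: A³/T = 0.07758 — short.
Trying y = 0.749 m: A³/T = 0.5198 — over.
Trying y = 0.673 m: A³/T = 0.3044 — ≈ 0.3051.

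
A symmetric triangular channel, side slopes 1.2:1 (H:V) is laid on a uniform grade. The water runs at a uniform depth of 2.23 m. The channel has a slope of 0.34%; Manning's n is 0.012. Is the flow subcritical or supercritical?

supercritical

For a triangular section with side slope z = 1.2: A = zy² = 1.2×2.23² = 5.967 m²; P = 2y√(1+z²) = 2×2.23×1.562 = 6.967 m.
Hydraulic radius R = A/P = 5.967/6.967 = 0.8566 m.
V = (1/n) R^(2/3) √S = (1/0.012) × 0.8566^(2/3) × √0.0034 = 4.383 m/s. Hydraulic depth D_h = A/T = 5.967/5.352 = 1.115 m.
Froude number Fr = V/√(g·D_h) = 4.383/√(9.81×1.115) = 1.33, which is greater than 1, so the flow is supercritical.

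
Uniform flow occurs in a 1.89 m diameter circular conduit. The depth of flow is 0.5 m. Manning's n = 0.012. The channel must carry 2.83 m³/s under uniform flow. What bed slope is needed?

For a circular section of diameter D = 1.89 m at depth y = 0.5 m, the central angle is θ = 2 arccos(1 − 2y/D) = 2.161 rad. Then A = (D²/8)(θ − sin θ) = 0.5939 m² and P = Dθ/2 = 2.042 m.
Hydraulic radius R = A/P = 0.5939/2.042 = 0.2908 m.
From Manning's equation, S = [nQ / (1 A R^(2/3))]² = [0.012 × 2.83 / (1 × 0.5939 × 0.2908^(2/3))]² = 0.017.

S = 0.017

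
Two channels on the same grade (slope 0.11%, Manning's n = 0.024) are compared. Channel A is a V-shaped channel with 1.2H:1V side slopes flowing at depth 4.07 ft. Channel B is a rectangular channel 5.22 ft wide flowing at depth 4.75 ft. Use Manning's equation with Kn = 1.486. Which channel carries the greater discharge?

channel B

Channel A: For a triangular section with side slope z = 1.2: A = zy² = 1.2×4.07² = 19.88 ft²; P = 2y√(1+z²) = 2×4.07×1.562 = 12.72 ft. Hydraulic radius R = A/P = 19.88/12.72 = 1.563 ft. Q_A = (1.486/0.024)·19.88·1.563^(2/3)·√0.0011 = 54.98 ft³/s.
Channel B: Flow area A = b·y = 5.22 × 4.75 = 24.79 ft². Wetted perimeter P = b + 2y = 5.22 + 2×4.75 = 14.72 ft. Hydraulic radius R = A/P = 24.79/14.72 = 1.684 ft. Q_B = (1.486/0.024)·24.79·1.684^(2/3)·√0.0011 = 72.08 ft³/s.
Q_A = 54.98 ft³/s vs Q_B = 72.08 ft³/s, so channel B carries more.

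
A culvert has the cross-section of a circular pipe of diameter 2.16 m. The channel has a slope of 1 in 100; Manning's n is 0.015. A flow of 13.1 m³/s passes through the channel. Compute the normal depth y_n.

Manning's equation rearranged: A R^(2/3) = nQ / (1·√S) = 0.015 × 13.1 / (√0.01) = 1.965.
Try y = 1.22 m: A R^(2/3) = 1.485 — low.
Try y = 1.65 m: A R^(2/3) = 2.263 — high.
Try y = 1.47 m: A R^(2/3) = 1.959 — ≈ 1.965.

y_n = 1.47 m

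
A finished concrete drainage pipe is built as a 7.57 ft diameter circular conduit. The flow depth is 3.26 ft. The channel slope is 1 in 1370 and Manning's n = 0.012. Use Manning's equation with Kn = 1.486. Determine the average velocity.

For a circular section of diameter D = 7.57 ft at depth y = 3.26 ft, the central angle is θ = 2 arccos(1 − 2y/D) = 2.863 rad. Then A = (D²/8)(θ − sin θ) = 18.54 ft² and P = Dθ/2 = 10.84 ft.
Hydraulic radius R = A/P = 18.54/10.84 = 1.711 ft.
From Manning's equation, V = (1.486/n) R^(2/3) S^(1/2) = (1.486/0.012) × 1.711^(2/3) × 0.0007299^(1/2) = 4.79 ft/s.

V = 4.79 ft/s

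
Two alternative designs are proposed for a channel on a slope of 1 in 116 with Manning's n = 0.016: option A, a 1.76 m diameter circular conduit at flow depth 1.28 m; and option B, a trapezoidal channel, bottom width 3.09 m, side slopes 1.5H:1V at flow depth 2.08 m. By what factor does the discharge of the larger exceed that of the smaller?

Channel A: For a circular section of diameter D = 1.76 m at depth y = 1.28 m, the central angle is θ = 2 arccos(1 − 2y/D) = 4.085 rad. Then A = (D²/8)(θ − sin θ) = 1.895 m² and P = Dθ/2 = 3.595 m. Hydraulic radius R = A/P = 1.895/3.595 = 0.5272 m. Q_A = (1/0.016)·1.895·0.5272^(2/3)·√0.008621 = 7.178 m³/s.
Channel B: With bottom width b = 3.09 m and side slope z = 1.5: A = (b + zy)y = (3.09 + 1.5×2.08)×2.08 = 12.92 m²; P = b + 2y√(1+z²) = 3.09 + 2×2.08×1.803 = 10.59 m. Hydraulic radius R = A/P = 12.92/10.59 = 1.22 m. Q_B = (1/0.016)·12.92·1.22^(2/3)·√0.008621 = 85.57 m³/s.
The larger discharge is 85.57 m³/s and the smaller is 7.178 m³/s; the ratio is 11.9.

11.9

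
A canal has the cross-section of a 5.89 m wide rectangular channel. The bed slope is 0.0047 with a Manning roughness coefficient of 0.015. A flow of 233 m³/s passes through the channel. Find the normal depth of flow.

y_n = 5.59 m

Manning's equation rearranged: A R^(2/3) = nQ / (1·√S) = 0.015 × 233 / (√0.0047) = 50.98.
At y = 4.75 m: A R^(2/3) = 41.67 — too small.
At y = 6.64 m: A R^(2/3) = 62.91 — too large.
At y = 5.59 m: A R^(2/3) = 51.02 — ≈ 50.98.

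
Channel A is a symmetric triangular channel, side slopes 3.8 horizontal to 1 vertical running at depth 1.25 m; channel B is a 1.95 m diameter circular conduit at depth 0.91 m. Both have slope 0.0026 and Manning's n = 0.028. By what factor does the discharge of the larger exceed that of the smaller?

5.17

Channel A: For a triangular section with side slope z = 3.8: A = zy² = 3.8×1.25² = 5.938 m²; P = 2y√(1+z²) = 2×1.25×3.929 = 9.823 m. Hydraulic radius R = A/P = 5.938/9.823 = 0.6044 m. Q_A = (1/0.028)·5.938·0.6044^(2/3)·√0.0026 = 7.73 m³/s.
Channel B: For a circular section of diameter D = 1.95 m at depth y = 0.91 m, the central angle is θ = 2 arccos(1 − 2y/D) = 3.008 rad. Then A = (D²/8)(θ − sin θ) = 1.367 m² and P = Dθ/2 = 2.933 m. Hydraulic radius R = A/P = 1.367/2.933 = 0.4659 m. Q_B = (1/0.028)·1.367·0.4659^(2/3)·√0.0026 = 1.496 m³/s.
The larger discharge is 7.73 m³/s and the smaller is 1.496 m³/s; the ratio is 5.17.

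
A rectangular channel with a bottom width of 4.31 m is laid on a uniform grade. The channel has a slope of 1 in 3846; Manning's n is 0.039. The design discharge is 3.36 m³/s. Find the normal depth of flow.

y_n = 1.88 m

Manning's equation rearranged: A R^(2/3) = nQ / (1·√S) = 0.039 × 3.36 / (√0.00026) = 8.127.
Try y = 1.28 m: A R^(2/3) = 4.766 — too small.
Try y = 2.13 m: A R^(2/3) = 9.611 — too large.
Try y = 1.88 m: A R^(2/3) = 8.125 — matches.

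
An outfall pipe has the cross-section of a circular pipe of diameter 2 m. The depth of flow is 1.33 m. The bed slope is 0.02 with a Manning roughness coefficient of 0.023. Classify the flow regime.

supercritical

For a circular section of diameter D = 2 m at depth y = 1.33 m, the central angle is θ = 2 arccos(1 − 2y/D) = 3.814 rad. Then A = (D²/8)(θ − sin θ) = 2.219 m² and P = Dθ/2 = 3.814 m.
Hydraulic radius R = A/P = 2.219/3.814 = 0.5817 m.
V = (1/n) R^(2/3) √S = (1/0.023) × 0.5817^(2/3) × √0.02 = 4.285 m/s. Hydraulic depth D_h = A/T = 2.219/1.888 = 1.175 m.
Froude number Fr = V/√(g·D_h) = 4.285/√(9.81×1.175) = 1.26, which is greater than 1, so the flow is supercritical.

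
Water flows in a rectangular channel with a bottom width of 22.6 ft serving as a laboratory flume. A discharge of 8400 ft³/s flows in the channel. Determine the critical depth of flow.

For a rectangular channel, critical depth y_c = (q²/g)^(1/3) where q = Q/b = 8400/22.6 = 371.7 ft²/s.
So y_c = (371.7²/32.2)^(1/3) = 16.2 ft.

y_c = 16.2 ft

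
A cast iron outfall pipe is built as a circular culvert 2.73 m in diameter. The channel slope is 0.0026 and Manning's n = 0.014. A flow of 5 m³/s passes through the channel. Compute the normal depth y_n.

y_n = 1.03 m

Manning's equation rearranged: A R^(2/3) = nQ / (1·√S) = 0.014 × 5 / (√0.0026) = 1.373.
Trying y = 0.813 m: A R^(2/3) = 0.876 — too small.
Trying y = 1.31 m: A R^(2/3) = 2.114 — too large.
Trying y = 1.03 m: A R^(2/3) = 1.373 — ≈ 1.373.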